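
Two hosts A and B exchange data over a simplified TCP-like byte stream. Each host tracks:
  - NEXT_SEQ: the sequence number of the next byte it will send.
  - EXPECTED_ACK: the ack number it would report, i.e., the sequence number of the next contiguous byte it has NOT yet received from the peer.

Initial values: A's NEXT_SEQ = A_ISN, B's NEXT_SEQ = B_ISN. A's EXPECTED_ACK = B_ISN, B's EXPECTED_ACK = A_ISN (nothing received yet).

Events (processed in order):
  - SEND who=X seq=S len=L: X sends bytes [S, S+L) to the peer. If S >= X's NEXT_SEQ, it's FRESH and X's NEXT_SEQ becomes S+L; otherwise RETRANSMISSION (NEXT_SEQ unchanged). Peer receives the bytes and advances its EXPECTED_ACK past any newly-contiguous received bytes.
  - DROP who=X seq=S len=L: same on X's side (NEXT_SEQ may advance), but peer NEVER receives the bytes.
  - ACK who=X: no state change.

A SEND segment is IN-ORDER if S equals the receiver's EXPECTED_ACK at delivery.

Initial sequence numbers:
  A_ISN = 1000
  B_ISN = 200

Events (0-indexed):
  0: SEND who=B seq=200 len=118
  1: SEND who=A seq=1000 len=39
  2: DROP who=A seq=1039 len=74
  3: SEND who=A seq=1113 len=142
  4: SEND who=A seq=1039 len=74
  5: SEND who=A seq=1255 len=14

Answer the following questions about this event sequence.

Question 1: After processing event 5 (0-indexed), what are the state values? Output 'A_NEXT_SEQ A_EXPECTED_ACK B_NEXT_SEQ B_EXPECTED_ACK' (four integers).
After event 0: A_seq=1000 A_ack=318 B_seq=318 B_ack=1000
After event 1: A_seq=1039 A_ack=318 B_seq=318 B_ack=1039
After event 2: A_seq=1113 A_ack=318 B_seq=318 B_ack=1039
After event 3: A_seq=1255 A_ack=318 B_seq=318 B_ack=1039
After event 4: A_seq=1255 A_ack=318 B_seq=318 B_ack=1255
After event 5: A_seq=1269 A_ack=318 B_seq=318 B_ack=1269

1269 318 318 1269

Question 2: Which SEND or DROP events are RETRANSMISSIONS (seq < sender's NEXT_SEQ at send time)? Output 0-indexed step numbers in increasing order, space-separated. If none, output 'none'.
Answer: 4

Derivation:
Step 0: SEND seq=200 -> fresh
Step 1: SEND seq=1000 -> fresh
Step 2: DROP seq=1039 -> fresh
Step 3: SEND seq=1113 -> fresh
Step 4: SEND seq=1039 -> retransmit
Step 5: SEND seq=1255 -> fresh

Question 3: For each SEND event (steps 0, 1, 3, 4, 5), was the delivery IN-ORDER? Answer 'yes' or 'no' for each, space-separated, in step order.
Step 0: SEND seq=200 -> in-order
Step 1: SEND seq=1000 -> in-order
Step 3: SEND seq=1113 -> out-of-order
Step 4: SEND seq=1039 -> in-order
Step 5: SEND seq=1255 -> in-order

Answer: yes yes no yes yes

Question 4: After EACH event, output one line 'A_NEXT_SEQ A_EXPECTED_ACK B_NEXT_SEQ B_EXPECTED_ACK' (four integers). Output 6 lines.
1000 318 318 1000
1039 318 318 1039
1113 318 318 1039
1255 318 318 1039
1255 318 318 1255
1269 318 318 1269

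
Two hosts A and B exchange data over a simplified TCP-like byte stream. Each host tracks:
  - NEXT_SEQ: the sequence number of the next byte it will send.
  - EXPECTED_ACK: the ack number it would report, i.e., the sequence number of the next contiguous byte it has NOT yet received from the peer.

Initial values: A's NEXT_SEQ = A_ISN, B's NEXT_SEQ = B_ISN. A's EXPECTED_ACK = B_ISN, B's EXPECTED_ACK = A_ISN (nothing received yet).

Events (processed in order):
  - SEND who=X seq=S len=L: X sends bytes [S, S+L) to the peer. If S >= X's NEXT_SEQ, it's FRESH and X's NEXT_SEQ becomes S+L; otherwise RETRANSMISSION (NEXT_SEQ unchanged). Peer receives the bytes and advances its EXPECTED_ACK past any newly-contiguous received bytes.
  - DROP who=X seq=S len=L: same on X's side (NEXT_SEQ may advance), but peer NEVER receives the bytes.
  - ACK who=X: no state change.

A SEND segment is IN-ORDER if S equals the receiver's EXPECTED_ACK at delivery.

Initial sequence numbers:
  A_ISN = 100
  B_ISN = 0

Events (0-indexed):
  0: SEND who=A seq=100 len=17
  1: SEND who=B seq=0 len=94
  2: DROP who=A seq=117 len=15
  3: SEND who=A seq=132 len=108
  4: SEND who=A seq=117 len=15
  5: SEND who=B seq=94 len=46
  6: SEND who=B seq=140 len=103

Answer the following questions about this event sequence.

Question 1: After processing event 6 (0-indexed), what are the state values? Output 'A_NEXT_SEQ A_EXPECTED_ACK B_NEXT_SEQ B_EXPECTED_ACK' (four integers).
After event 0: A_seq=117 A_ack=0 B_seq=0 B_ack=117
After event 1: A_seq=117 A_ack=94 B_seq=94 B_ack=117
After event 2: A_seq=132 A_ack=94 B_seq=94 B_ack=117
After event 3: A_seq=240 A_ack=94 B_seq=94 B_ack=117
After event 4: A_seq=240 A_ack=94 B_seq=94 B_ack=240
After event 5: A_seq=240 A_ack=140 B_seq=140 B_ack=240
After event 6: A_seq=240 A_ack=243 B_seq=243 B_ack=240

240 243 243 240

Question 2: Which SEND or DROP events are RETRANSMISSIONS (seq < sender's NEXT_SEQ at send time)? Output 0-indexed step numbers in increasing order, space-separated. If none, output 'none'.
Step 0: SEND seq=100 -> fresh
Step 1: SEND seq=0 -> fresh
Step 2: DROP seq=117 -> fresh
Step 3: SEND seq=132 -> fresh
Step 4: SEND seq=117 -> retransmit
Step 5: SEND seq=94 -> fresh
Step 6: SEND seq=140 -> fresh

Answer: 4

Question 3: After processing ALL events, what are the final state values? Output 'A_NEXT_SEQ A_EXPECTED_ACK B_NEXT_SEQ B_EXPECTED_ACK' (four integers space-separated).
After event 0: A_seq=117 A_ack=0 B_seq=0 B_ack=117
After event 1: A_seq=117 A_ack=94 B_seq=94 B_ack=117
After event 2: A_seq=132 A_ack=94 B_seq=94 B_ack=117
After event 3: A_seq=240 A_ack=94 B_seq=94 B_ack=117
After event 4: A_seq=240 A_ack=94 B_seq=94 B_ack=240
After event 5: A_seq=240 A_ack=140 B_seq=140 B_ack=240
After event 6: A_seq=240 A_ack=243 B_seq=243 B_ack=240

Answer: 240 243 243 240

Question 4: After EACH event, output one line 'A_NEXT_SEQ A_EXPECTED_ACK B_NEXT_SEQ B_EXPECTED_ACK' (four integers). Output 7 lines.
117 0 0 117
117 94 94 117
132 94 94 117
240 94 94 117
240 94 94 240
240 140 140 240
240 243 243 240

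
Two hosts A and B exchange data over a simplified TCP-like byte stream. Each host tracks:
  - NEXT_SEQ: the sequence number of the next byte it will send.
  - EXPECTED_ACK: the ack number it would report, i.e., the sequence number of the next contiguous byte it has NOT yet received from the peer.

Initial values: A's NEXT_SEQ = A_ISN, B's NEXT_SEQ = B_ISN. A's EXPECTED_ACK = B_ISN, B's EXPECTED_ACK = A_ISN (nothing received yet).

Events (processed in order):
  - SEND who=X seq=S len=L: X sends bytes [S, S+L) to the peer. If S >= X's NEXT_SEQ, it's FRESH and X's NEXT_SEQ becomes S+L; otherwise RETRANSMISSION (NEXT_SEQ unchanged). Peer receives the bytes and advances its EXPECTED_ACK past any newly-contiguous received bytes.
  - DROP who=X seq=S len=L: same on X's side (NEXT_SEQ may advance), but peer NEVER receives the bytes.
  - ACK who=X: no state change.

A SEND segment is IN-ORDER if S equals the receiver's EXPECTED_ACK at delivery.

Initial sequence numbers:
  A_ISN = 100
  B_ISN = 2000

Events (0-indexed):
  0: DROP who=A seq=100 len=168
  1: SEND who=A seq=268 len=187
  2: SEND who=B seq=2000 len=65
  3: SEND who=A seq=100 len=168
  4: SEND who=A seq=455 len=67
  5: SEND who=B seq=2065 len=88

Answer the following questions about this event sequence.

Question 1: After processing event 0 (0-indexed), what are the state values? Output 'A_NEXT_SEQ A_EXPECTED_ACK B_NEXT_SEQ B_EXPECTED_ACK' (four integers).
After event 0: A_seq=268 A_ack=2000 B_seq=2000 B_ack=100

268 2000 2000 100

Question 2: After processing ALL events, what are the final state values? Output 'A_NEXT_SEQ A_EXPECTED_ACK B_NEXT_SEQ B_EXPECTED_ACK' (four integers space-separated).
After event 0: A_seq=268 A_ack=2000 B_seq=2000 B_ack=100
After event 1: A_seq=455 A_ack=2000 B_seq=2000 B_ack=100
After event 2: A_seq=455 A_ack=2065 B_seq=2065 B_ack=100
After event 3: A_seq=455 A_ack=2065 B_seq=2065 B_ack=455
After event 4: A_seq=522 A_ack=2065 B_seq=2065 B_ack=522
After event 5: A_seq=522 A_ack=2153 B_seq=2153 B_ack=522

Answer: 522 2153 2153 522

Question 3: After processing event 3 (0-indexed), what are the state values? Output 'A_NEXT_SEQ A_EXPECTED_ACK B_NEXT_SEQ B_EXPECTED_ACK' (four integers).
After event 0: A_seq=268 A_ack=2000 B_seq=2000 B_ack=100
After event 1: A_seq=455 A_ack=2000 B_seq=2000 B_ack=100
After event 2: A_seq=455 A_ack=2065 B_seq=2065 B_ack=100
After event 3: A_seq=455 A_ack=2065 B_seq=2065 B_ack=455

455 2065 2065 455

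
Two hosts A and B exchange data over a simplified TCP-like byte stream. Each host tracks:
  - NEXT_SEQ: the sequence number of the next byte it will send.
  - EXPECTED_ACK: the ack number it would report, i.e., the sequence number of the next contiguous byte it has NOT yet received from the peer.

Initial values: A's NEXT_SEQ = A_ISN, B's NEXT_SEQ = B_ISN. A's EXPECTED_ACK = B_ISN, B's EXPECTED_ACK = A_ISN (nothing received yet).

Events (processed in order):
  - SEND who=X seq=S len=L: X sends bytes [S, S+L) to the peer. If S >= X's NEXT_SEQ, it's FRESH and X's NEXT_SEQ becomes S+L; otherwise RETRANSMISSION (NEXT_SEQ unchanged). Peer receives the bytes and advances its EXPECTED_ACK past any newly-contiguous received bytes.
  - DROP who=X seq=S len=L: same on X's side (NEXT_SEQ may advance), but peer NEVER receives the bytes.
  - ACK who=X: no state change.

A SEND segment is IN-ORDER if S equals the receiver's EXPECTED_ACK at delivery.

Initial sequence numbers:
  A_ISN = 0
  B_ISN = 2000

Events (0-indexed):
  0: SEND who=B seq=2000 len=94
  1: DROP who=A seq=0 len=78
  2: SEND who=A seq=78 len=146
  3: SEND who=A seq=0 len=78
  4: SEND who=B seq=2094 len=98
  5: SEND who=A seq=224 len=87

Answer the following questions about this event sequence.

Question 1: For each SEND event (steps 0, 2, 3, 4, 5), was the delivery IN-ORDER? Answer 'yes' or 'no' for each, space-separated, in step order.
Answer: yes no yes yes yes

Derivation:
Step 0: SEND seq=2000 -> in-order
Step 2: SEND seq=78 -> out-of-order
Step 3: SEND seq=0 -> in-order
Step 4: SEND seq=2094 -> in-order
Step 5: SEND seq=224 -> in-order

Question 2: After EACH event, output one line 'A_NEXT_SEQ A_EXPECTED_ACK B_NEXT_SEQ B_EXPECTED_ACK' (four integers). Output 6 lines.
0 2094 2094 0
78 2094 2094 0
224 2094 2094 0
224 2094 2094 224
224 2192 2192 224
311 2192 2192 311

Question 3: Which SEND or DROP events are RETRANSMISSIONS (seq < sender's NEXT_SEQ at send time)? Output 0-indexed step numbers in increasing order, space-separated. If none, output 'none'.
Answer: 3

Derivation:
Step 0: SEND seq=2000 -> fresh
Step 1: DROP seq=0 -> fresh
Step 2: SEND seq=78 -> fresh
Step 3: SEND seq=0 -> retransmit
Step 4: SEND seq=2094 -> fresh
Step 5: SEND seq=224 -> fresh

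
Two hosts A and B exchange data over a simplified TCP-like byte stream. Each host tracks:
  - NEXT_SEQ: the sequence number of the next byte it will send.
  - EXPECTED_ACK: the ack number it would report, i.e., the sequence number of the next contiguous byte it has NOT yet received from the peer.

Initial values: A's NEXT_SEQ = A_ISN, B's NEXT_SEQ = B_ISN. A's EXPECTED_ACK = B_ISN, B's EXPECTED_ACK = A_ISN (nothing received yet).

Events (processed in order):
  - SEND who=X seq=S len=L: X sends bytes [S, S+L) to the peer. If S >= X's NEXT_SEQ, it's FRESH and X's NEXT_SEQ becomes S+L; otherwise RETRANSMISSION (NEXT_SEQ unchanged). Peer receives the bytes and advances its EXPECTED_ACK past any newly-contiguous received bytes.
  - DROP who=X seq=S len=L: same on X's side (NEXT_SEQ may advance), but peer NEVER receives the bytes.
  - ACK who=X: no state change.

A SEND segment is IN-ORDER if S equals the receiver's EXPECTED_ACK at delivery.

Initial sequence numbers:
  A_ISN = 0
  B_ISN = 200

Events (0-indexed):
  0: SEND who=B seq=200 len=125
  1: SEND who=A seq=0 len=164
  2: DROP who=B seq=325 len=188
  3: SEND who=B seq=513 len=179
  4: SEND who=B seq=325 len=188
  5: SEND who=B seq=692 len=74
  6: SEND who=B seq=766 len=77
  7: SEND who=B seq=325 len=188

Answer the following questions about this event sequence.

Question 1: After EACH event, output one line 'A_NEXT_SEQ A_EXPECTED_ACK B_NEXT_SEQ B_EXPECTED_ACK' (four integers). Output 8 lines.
0 325 325 0
164 325 325 164
164 325 513 164
164 325 692 164
164 692 692 164
164 766 766 164
164 843 843 164
164 843 843 164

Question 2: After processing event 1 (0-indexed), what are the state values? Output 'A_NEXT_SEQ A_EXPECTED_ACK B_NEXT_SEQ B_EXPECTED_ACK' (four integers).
After event 0: A_seq=0 A_ack=325 B_seq=325 B_ack=0
After event 1: A_seq=164 A_ack=325 B_seq=325 B_ack=164

164 325 325 164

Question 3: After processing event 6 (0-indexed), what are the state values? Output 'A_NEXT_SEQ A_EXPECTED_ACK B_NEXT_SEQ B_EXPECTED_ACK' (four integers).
After event 0: A_seq=0 A_ack=325 B_seq=325 B_ack=0
After event 1: A_seq=164 A_ack=325 B_seq=325 B_ack=164
After event 2: A_seq=164 A_ack=325 B_seq=513 B_ack=164
After event 3: A_seq=164 A_ack=325 B_seq=692 B_ack=164
After event 4: A_seq=164 A_ack=692 B_seq=692 B_ack=164
After event 5: A_seq=164 A_ack=766 B_seq=766 B_ack=164
After event 6: A_seq=164 A_ack=843 B_seq=843 B_ack=164

164 843 843 164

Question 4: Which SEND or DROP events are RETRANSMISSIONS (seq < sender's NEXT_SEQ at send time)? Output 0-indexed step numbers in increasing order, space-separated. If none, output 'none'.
Step 0: SEND seq=200 -> fresh
Step 1: SEND seq=0 -> fresh
Step 2: DROP seq=325 -> fresh
Step 3: SEND seq=513 -> fresh
Step 4: SEND seq=325 -> retransmit
Step 5: SEND seq=692 -> fresh
Step 6: SEND seq=766 -> fresh
Step 7: SEND seq=325 -> retransmit

Answer: 4 7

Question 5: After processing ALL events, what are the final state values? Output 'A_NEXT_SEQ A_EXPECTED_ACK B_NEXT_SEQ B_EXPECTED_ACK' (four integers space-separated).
After event 0: A_seq=0 A_ack=325 B_seq=325 B_ack=0
After event 1: A_seq=164 A_ack=325 B_seq=325 B_ack=164
After event 2: A_seq=164 A_ack=325 B_seq=513 B_ack=164
After event 3: A_seq=164 A_ack=325 B_seq=692 B_ack=164
After event 4: A_seq=164 A_ack=692 B_seq=692 B_ack=164
After event 5: A_seq=164 A_ack=766 B_seq=766 B_ack=164
After event 6: A_seq=164 A_ack=843 B_seq=843 B_ack=164
After event 7: A_seq=164 A_ack=843 B_seq=843 B_ack=164

Answer: 164 843 843 164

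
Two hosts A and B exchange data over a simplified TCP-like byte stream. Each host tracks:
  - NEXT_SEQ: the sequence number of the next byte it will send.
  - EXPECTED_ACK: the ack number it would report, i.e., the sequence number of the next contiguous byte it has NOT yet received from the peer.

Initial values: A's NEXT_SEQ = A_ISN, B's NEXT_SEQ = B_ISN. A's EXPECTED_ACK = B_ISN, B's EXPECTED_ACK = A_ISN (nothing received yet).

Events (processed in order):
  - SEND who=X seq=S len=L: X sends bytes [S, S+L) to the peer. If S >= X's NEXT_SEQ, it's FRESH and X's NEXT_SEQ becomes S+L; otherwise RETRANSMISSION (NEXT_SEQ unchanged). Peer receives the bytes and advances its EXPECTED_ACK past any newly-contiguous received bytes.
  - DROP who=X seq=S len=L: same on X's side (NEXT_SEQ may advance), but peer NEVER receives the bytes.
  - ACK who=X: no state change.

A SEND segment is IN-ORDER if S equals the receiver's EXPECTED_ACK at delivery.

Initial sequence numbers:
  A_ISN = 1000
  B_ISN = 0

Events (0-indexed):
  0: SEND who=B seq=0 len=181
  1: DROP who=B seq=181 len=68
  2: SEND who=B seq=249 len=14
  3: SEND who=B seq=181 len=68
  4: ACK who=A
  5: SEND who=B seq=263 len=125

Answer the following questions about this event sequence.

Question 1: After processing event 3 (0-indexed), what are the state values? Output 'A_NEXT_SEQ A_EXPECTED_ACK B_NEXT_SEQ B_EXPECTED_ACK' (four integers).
After event 0: A_seq=1000 A_ack=181 B_seq=181 B_ack=1000
After event 1: A_seq=1000 A_ack=181 B_seq=249 B_ack=1000
After event 2: A_seq=1000 A_ack=181 B_seq=263 B_ack=1000
After event 3: A_seq=1000 A_ack=263 B_seq=263 B_ack=1000

1000 263 263 1000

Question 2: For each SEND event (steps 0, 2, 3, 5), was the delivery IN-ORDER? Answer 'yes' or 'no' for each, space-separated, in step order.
Answer: yes no yes yes

Derivation:
Step 0: SEND seq=0 -> in-order
Step 2: SEND seq=249 -> out-of-order
Step 3: SEND seq=181 -> in-order
Step 5: SEND seq=263 -> in-order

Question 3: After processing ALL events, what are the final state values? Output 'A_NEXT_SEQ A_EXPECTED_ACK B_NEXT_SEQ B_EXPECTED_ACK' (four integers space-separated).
Answer: 1000 388 388 1000

Derivation:
After event 0: A_seq=1000 A_ack=181 B_seq=181 B_ack=1000
After event 1: A_seq=1000 A_ack=181 B_seq=249 B_ack=1000
After event 2: A_seq=1000 A_ack=181 B_seq=263 B_ack=1000
After event 3: A_seq=1000 A_ack=263 B_seq=263 B_ack=1000
After event 4: A_seq=1000 A_ack=263 B_seq=263 B_ack=1000
After event 5: A_seq=1000 A_ack=388 B_seq=388 B_ack=1000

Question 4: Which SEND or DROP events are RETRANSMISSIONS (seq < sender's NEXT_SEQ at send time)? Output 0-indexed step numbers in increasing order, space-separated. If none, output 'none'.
Step 0: SEND seq=0 -> fresh
Step 1: DROP seq=181 -> fresh
Step 2: SEND seq=249 -> fresh
Step 3: SEND seq=181 -> retransmit
Step 5: SEND seq=263 -> fresh

Answer: 3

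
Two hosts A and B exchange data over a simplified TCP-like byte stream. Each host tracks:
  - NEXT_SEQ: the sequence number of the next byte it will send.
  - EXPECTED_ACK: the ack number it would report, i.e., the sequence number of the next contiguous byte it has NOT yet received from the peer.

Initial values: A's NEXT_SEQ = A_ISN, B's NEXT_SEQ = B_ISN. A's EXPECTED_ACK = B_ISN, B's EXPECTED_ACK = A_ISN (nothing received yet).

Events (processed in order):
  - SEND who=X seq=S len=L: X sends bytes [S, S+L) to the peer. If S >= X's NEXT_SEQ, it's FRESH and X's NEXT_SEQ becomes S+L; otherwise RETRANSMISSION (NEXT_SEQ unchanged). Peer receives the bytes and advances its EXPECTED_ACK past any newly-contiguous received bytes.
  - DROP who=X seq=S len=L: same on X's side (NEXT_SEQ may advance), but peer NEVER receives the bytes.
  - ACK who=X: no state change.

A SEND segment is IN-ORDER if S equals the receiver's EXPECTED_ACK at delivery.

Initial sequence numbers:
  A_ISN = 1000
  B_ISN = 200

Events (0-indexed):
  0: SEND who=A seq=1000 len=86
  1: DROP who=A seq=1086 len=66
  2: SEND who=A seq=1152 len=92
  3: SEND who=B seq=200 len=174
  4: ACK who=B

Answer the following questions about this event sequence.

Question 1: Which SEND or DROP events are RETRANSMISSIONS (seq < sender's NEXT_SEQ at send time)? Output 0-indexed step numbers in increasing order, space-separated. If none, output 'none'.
Answer: none

Derivation:
Step 0: SEND seq=1000 -> fresh
Step 1: DROP seq=1086 -> fresh
Step 2: SEND seq=1152 -> fresh
Step 3: SEND seq=200 -> fresh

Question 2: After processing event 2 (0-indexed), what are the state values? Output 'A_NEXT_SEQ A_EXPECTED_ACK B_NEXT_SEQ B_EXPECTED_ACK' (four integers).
After event 0: A_seq=1086 A_ack=200 B_seq=200 B_ack=1086
After event 1: A_seq=1152 A_ack=200 B_seq=200 B_ack=1086
After event 2: A_seq=1244 A_ack=200 B_seq=200 B_ack=1086

1244 200 200 1086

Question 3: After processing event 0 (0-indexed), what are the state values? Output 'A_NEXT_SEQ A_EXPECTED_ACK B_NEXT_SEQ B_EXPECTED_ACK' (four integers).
After event 0: A_seq=1086 A_ack=200 B_seq=200 B_ack=1086

1086 200 200 1086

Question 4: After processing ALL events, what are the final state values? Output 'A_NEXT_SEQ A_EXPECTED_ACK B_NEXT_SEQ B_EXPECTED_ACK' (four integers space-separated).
After event 0: A_seq=1086 A_ack=200 B_seq=200 B_ack=1086
After event 1: A_seq=1152 A_ack=200 B_seq=200 B_ack=1086
After event 2: A_seq=1244 A_ack=200 B_seq=200 B_ack=1086
After event 3: A_seq=1244 A_ack=374 B_seq=374 B_ack=1086
After event 4: A_seq=1244 A_ack=374 B_seq=374 B_ack=1086

Answer: 1244 374 374 1086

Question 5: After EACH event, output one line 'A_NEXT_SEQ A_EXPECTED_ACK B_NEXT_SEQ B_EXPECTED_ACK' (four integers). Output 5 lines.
1086 200 200 1086
1152 200 200 1086
1244 200 200 1086
1244 374 374 1086
1244 374 374 1086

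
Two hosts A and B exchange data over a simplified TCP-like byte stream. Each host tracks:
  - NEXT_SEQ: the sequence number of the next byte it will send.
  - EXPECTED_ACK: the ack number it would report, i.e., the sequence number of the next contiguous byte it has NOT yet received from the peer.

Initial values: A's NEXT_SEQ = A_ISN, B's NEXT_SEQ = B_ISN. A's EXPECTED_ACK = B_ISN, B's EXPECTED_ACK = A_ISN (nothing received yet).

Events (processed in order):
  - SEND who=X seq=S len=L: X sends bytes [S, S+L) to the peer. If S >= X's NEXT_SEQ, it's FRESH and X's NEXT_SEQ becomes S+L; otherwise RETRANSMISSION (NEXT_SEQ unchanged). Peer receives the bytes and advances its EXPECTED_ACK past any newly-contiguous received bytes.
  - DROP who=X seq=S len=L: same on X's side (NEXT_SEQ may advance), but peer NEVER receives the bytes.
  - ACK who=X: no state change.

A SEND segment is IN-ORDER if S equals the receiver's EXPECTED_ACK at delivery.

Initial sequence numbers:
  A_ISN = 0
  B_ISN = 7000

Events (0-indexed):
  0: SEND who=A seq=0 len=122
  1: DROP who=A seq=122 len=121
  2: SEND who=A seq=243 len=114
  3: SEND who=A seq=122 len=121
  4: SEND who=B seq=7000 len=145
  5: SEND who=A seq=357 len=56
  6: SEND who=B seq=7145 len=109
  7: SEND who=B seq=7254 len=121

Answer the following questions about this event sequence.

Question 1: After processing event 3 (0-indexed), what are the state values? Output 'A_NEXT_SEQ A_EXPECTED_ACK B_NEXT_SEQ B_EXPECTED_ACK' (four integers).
After event 0: A_seq=122 A_ack=7000 B_seq=7000 B_ack=122
After event 1: A_seq=243 A_ack=7000 B_seq=7000 B_ack=122
After event 2: A_seq=357 A_ack=7000 B_seq=7000 B_ack=122
After event 3: A_seq=357 A_ack=7000 B_seq=7000 B_ack=357

357 7000 7000 357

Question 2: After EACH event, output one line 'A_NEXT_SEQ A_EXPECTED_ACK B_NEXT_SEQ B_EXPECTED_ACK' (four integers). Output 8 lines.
122 7000 7000 122
243 7000 7000 122
357 7000 7000 122
357 7000 7000 357
357 7145 7145 357
413 7145 7145 413
413 7254 7254 413
413 7375 7375 413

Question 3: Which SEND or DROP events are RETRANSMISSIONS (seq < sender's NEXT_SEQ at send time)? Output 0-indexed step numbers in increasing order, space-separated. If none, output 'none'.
Step 0: SEND seq=0 -> fresh
Step 1: DROP seq=122 -> fresh
Step 2: SEND seq=243 -> fresh
Step 3: SEND seq=122 -> retransmit
Step 4: SEND seq=7000 -> fresh
Step 5: SEND seq=357 -> fresh
Step 6: SEND seq=7145 -> fresh
Step 7: SEND seq=7254 -> fresh

Answer: 3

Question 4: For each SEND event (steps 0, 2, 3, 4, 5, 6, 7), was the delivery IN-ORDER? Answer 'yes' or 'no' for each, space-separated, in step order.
Answer: yes no yes yes yes yes yes

Derivation:
Step 0: SEND seq=0 -> in-order
Step 2: SEND seq=243 -> out-of-order
Step 3: SEND seq=122 -> in-order
Step 4: SEND seq=7000 -> in-order
Step 5: SEND seq=357 -> in-order
Step 6: SEND seq=7145 -> in-order
Step 7: SEND seq=7254 -> in-order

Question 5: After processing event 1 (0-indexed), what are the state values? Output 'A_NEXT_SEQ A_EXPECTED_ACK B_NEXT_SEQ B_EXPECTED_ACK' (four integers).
After event 0: A_seq=122 A_ack=7000 B_seq=7000 B_ack=122
After event 1: A_seq=243 A_ack=7000 B_seq=7000 B_ack=122

243 7000 7000 122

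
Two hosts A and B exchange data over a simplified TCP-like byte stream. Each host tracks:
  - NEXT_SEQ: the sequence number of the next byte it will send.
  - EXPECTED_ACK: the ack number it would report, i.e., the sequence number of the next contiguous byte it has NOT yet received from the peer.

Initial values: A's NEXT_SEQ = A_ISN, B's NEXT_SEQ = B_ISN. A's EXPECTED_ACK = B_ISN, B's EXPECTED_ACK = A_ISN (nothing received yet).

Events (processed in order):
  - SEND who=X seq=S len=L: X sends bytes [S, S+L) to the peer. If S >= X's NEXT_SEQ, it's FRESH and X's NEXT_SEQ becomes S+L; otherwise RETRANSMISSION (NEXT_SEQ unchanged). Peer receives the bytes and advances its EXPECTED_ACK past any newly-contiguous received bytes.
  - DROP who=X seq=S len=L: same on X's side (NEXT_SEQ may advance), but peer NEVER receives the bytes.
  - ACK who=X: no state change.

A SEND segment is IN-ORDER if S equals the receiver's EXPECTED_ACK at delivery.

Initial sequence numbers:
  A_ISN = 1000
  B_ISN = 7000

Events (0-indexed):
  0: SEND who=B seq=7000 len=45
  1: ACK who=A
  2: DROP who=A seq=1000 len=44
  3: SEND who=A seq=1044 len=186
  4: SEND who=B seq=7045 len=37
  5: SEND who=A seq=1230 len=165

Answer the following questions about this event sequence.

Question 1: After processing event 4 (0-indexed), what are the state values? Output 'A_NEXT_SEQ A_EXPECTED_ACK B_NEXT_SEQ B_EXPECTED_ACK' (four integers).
After event 0: A_seq=1000 A_ack=7045 B_seq=7045 B_ack=1000
After event 1: A_seq=1000 A_ack=7045 B_seq=7045 B_ack=1000
After event 2: A_seq=1044 A_ack=7045 B_seq=7045 B_ack=1000
After event 3: A_seq=1230 A_ack=7045 B_seq=7045 B_ack=1000
After event 4: A_seq=1230 A_ack=7082 B_seq=7082 B_ack=1000

1230 7082 7082 1000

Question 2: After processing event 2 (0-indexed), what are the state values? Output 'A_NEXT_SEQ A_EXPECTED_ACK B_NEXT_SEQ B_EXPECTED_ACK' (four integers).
After event 0: A_seq=1000 A_ack=7045 B_seq=7045 B_ack=1000
After event 1: A_seq=1000 A_ack=7045 B_seq=7045 B_ack=1000
After event 2: A_seq=1044 A_ack=7045 B_seq=7045 B_ack=1000

1044 7045 7045 1000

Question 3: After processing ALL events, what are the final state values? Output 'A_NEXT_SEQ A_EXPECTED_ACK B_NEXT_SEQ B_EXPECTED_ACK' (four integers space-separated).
After event 0: A_seq=1000 A_ack=7045 B_seq=7045 B_ack=1000
After event 1: A_seq=1000 A_ack=7045 B_seq=7045 B_ack=1000
After event 2: A_seq=1044 A_ack=7045 B_seq=7045 B_ack=1000
After event 3: A_seq=1230 A_ack=7045 B_seq=7045 B_ack=1000
After event 4: A_seq=1230 A_ack=7082 B_seq=7082 B_ack=1000
After event 5: A_seq=1395 A_ack=7082 B_seq=7082 B_ack=1000

Answer: 1395 7082 7082 1000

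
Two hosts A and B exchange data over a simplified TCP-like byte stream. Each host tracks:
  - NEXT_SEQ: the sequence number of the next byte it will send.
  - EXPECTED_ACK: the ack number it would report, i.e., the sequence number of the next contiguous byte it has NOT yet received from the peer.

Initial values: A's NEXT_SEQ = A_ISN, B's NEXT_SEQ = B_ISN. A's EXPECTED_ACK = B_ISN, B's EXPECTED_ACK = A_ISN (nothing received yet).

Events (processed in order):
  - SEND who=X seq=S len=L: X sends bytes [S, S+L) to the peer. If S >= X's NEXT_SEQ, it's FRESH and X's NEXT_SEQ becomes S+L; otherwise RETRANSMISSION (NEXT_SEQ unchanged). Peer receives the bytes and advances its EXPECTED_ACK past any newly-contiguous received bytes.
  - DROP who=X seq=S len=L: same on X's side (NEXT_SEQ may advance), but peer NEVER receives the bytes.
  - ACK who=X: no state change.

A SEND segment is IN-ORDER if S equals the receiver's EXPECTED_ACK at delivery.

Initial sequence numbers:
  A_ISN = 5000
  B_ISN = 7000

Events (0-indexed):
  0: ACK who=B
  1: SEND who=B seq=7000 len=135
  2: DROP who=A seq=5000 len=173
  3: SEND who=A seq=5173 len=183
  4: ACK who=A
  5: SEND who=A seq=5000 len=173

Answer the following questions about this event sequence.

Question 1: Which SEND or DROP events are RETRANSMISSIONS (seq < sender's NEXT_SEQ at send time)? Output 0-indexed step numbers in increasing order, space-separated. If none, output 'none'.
Answer: 5

Derivation:
Step 1: SEND seq=7000 -> fresh
Step 2: DROP seq=5000 -> fresh
Step 3: SEND seq=5173 -> fresh
Step 5: SEND seq=5000 -> retransmit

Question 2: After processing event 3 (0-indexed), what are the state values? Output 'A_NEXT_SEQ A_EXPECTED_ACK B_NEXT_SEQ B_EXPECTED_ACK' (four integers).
After event 0: A_seq=5000 A_ack=7000 B_seq=7000 B_ack=5000
After event 1: A_seq=5000 A_ack=7135 B_seq=7135 B_ack=5000
After event 2: A_seq=5173 A_ack=7135 B_seq=7135 B_ack=5000
After event 3: A_seq=5356 A_ack=7135 B_seq=7135 B_ack=5000

5356 7135 7135 5000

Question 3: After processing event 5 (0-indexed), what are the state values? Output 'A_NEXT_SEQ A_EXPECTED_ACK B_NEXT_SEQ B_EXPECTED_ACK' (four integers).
After event 0: A_seq=5000 A_ack=7000 B_seq=7000 B_ack=5000
After event 1: A_seq=5000 A_ack=7135 B_seq=7135 B_ack=5000
After event 2: A_seq=5173 A_ack=7135 B_seq=7135 B_ack=5000
After event 3: A_seq=5356 A_ack=7135 B_seq=7135 B_ack=5000
After event 4: A_seq=5356 A_ack=7135 B_seq=7135 B_ack=5000
After event 5: A_seq=5356 A_ack=7135 B_seq=7135 B_ack=5356

5356 7135 7135 5356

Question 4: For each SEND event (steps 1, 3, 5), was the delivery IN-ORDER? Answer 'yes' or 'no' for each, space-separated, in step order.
Answer: yes no yes

Derivation:
Step 1: SEND seq=7000 -> in-order
Step 3: SEND seq=5173 -> out-of-order
Step 5: SEND seq=5000 -> in-order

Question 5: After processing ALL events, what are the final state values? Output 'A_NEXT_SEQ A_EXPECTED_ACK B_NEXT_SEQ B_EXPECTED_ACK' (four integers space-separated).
Answer: 5356 7135 7135 5356

Derivation:
After event 0: A_seq=5000 A_ack=7000 B_seq=7000 B_ack=5000
After event 1: A_seq=5000 A_ack=7135 B_seq=7135 B_ack=5000
After event 2: A_seq=5173 A_ack=7135 B_seq=7135 B_ack=5000
After event 3: A_seq=5356 A_ack=7135 B_seq=7135 B_ack=5000
After event 4: A_seq=5356 A_ack=7135 B_seq=7135 B_ack=5000
After event 5: A_seq=5356 A_ack=7135 B_seq=7135 B_ack=5356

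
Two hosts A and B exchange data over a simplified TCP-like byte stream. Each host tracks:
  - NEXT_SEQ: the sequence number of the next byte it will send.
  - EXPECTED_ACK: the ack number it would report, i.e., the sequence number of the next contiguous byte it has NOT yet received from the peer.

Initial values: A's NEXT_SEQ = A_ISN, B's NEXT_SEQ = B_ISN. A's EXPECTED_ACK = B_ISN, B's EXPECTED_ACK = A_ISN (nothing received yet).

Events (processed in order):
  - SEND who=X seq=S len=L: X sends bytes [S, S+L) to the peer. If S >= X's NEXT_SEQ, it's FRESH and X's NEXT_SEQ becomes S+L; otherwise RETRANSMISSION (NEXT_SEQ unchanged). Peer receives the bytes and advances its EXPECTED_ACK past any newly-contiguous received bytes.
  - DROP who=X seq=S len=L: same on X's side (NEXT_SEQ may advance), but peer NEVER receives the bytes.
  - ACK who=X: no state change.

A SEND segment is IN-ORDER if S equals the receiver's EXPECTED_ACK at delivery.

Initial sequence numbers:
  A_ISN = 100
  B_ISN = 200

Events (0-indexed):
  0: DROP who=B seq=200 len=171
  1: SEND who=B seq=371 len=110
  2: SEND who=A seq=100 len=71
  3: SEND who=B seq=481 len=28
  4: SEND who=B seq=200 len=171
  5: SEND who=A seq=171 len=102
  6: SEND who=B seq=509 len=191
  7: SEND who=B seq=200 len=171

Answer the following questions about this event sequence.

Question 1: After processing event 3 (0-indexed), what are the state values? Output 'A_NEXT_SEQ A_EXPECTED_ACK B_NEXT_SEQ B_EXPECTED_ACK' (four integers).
After event 0: A_seq=100 A_ack=200 B_seq=371 B_ack=100
After event 1: A_seq=100 A_ack=200 B_seq=481 B_ack=100
After event 2: A_seq=171 A_ack=200 B_seq=481 B_ack=171
After event 3: A_seq=171 A_ack=200 B_seq=509 B_ack=171

171 200 509 171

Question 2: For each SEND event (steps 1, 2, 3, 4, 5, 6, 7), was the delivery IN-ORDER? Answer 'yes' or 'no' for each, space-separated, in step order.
Answer: no yes no yes yes yes no

Derivation:
Step 1: SEND seq=371 -> out-of-order
Step 2: SEND seq=100 -> in-order
Step 3: SEND seq=481 -> out-of-order
Step 4: SEND seq=200 -> in-order
Step 5: SEND seq=171 -> in-order
Step 6: SEND seq=509 -> in-order
Step 7: SEND seq=200 -> out-of-order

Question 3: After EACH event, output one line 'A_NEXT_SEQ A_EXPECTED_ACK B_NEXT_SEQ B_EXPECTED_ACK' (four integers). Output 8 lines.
100 200 371 100
100 200 481 100
171 200 481 171
171 200 509 171
171 509 509 171
273 509 509 273
273 700 700 273
273 700 700 273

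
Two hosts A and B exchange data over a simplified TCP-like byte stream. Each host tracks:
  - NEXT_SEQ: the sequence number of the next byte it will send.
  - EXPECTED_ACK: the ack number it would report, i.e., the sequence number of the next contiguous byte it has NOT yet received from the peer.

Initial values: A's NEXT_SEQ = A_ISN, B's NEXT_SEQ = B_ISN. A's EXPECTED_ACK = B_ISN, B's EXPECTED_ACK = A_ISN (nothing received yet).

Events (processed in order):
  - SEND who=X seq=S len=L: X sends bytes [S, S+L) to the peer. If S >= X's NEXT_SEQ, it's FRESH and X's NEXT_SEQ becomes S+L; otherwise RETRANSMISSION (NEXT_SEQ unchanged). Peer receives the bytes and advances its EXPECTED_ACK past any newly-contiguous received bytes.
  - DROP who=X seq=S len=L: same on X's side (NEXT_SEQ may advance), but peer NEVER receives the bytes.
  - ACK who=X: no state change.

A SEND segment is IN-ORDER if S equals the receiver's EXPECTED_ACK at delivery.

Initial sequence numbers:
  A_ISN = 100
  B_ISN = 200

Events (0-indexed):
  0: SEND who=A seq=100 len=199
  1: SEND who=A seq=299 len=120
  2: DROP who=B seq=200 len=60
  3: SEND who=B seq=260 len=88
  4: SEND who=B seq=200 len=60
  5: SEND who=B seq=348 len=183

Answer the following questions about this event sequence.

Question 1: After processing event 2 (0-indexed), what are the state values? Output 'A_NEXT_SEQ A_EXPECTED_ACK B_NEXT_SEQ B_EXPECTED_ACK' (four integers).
After event 0: A_seq=299 A_ack=200 B_seq=200 B_ack=299
After event 1: A_seq=419 A_ack=200 B_seq=200 B_ack=419
After event 2: A_seq=419 A_ack=200 B_seq=260 B_ack=419

419 200 260 419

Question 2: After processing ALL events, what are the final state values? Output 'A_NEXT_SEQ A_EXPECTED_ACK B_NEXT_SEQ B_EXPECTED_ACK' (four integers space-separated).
After event 0: A_seq=299 A_ack=200 B_seq=200 B_ack=299
After event 1: A_seq=419 A_ack=200 B_seq=200 B_ack=419
After event 2: A_seq=419 A_ack=200 B_seq=260 B_ack=419
After event 3: A_seq=419 A_ack=200 B_seq=348 B_ack=419
After event 4: A_seq=419 A_ack=348 B_seq=348 B_ack=419
After event 5: A_seq=419 A_ack=531 B_seq=531 B_ack=419

Answer: 419 531 531 419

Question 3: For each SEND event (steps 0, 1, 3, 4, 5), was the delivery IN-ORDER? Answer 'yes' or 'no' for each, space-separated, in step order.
Answer: yes yes no yes yes

Derivation:
Step 0: SEND seq=100 -> in-order
Step 1: SEND seq=299 -> in-order
Step 3: SEND seq=260 -> out-of-order
Step 4: SEND seq=200 -> in-order
Step 5: SEND seq=348 -> in-order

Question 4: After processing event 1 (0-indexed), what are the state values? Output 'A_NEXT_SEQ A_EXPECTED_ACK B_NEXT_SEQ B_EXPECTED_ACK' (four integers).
After event 0: A_seq=299 A_ack=200 B_seq=200 B_ack=299
After event 1: A_seq=419 A_ack=200 B_seq=200 B_ack=419

419 200 200 419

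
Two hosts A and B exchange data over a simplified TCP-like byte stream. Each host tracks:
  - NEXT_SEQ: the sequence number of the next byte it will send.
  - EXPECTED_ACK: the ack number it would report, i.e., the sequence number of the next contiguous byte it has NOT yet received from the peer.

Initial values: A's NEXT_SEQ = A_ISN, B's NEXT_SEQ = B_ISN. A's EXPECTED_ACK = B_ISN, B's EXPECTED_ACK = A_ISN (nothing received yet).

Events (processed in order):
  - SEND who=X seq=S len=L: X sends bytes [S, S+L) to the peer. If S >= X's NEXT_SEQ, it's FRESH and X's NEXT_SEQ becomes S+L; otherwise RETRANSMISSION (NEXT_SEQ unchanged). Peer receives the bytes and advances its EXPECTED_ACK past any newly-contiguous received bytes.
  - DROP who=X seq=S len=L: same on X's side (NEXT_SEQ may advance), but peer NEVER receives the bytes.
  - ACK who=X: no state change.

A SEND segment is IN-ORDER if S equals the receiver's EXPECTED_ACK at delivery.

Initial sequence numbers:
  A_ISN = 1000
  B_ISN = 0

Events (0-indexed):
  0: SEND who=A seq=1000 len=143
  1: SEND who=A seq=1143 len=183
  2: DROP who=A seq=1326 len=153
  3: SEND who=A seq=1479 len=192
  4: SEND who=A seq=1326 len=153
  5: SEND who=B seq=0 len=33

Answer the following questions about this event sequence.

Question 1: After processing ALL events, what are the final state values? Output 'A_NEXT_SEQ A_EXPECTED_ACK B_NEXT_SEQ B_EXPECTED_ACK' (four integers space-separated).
After event 0: A_seq=1143 A_ack=0 B_seq=0 B_ack=1143
After event 1: A_seq=1326 A_ack=0 B_seq=0 B_ack=1326
After event 2: A_seq=1479 A_ack=0 B_seq=0 B_ack=1326
After event 3: A_seq=1671 A_ack=0 B_seq=0 B_ack=1326
After event 4: A_seq=1671 A_ack=0 B_seq=0 B_ack=1671
After event 5: A_seq=1671 A_ack=33 B_seq=33 B_ack=1671

Answer: 1671 33 33 1671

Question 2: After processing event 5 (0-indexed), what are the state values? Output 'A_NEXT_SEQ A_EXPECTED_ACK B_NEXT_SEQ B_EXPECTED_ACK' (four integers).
After event 0: A_seq=1143 A_ack=0 B_seq=0 B_ack=1143
After event 1: A_seq=1326 A_ack=0 B_seq=0 B_ack=1326
After event 2: A_seq=1479 A_ack=0 B_seq=0 B_ack=1326
After event 3: A_seq=1671 A_ack=0 B_seq=0 B_ack=1326
After event 4: A_seq=1671 A_ack=0 B_seq=0 B_ack=1671
After event 5: A_seq=1671 A_ack=33 B_seq=33 B_ack=1671

1671 33 33 1671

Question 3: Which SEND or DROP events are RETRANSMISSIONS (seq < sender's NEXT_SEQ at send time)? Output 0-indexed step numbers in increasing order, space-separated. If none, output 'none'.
Step 0: SEND seq=1000 -> fresh
Step 1: SEND seq=1143 -> fresh
Step 2: DROP seq=1326 -> fresh
Step 3: SEND seq=1479 -> fresh
Step 4: SEND seq=1326 -> retransmit
Step 5: SEND seq=0 -> fresh

Answer: 4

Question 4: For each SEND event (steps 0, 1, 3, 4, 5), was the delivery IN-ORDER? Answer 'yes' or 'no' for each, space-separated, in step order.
Step 0: SEND seq=1000 -> in-order
Step 1: SEND seq=1143 -> in-order
Step 3: SEND seq=1479 -> out-of-order
Step 4: SEND seq=1326 -> in-order
Step 5: SEND seq=0 -> in-order

Answer: yes yes no yes yes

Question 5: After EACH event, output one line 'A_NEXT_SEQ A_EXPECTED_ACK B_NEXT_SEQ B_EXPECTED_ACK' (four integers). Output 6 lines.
1143 0 0 1143
1326 0 0 1326
1479 0 0 1326
1671 0 0 1326
1671 0 0 1671
1671 33 33 1671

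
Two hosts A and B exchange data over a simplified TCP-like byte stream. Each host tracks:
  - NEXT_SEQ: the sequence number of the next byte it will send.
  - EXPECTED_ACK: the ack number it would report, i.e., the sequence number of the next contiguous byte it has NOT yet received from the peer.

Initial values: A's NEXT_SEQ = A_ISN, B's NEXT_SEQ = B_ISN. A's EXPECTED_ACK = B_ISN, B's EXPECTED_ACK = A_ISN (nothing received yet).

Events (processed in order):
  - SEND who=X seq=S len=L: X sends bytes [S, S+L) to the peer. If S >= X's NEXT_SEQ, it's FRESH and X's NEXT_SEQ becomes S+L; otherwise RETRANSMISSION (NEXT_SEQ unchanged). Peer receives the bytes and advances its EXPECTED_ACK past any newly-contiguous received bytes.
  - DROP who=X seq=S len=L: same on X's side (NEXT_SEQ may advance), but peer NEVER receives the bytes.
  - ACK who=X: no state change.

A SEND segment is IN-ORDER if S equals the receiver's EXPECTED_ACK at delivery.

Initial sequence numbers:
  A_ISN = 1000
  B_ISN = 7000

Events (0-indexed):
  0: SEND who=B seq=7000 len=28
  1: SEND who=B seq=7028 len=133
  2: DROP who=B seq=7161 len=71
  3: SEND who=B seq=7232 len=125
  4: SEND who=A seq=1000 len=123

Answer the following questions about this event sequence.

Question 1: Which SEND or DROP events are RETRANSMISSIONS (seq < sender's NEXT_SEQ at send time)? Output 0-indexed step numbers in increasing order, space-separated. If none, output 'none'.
Answer: none

Derivation:
Step 0: SEND seq=7000 -> fresh
Step 1: SEND seq=7028 -> fresh
Step 2: DROP seq=7161 -> fresh
Step 3: SEND seq=7232 -> fresh
Step 4: SEND seq=1000 -> fresh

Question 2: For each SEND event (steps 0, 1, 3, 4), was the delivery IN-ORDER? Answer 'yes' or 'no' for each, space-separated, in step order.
Answer: yes yes no yes

Derivation:
Step 0: SEND seq=7000 -> in-order
Step 1: SEND seq=7028 -> in-order
Step 3: SEND seq=7232 -> out-of-order
Step 4: SEND seq=1000 -> in-order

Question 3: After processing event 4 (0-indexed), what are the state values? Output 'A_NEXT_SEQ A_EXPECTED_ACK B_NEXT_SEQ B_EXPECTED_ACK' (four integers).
After event 0: A_seq=1000 A_ack=7028 B_seq=7028 B_ack=1000
After event 1: A_seq=1000 A_ack=7161 B_seq=7161 B_ack=1000
After event 2: A_seq=1000 A_ack=7161 B_seq=7232 B_ack=1000
After event 3: A_seq=1000 A_ack=7161 B_seq=7357 B_ack=1000
After event 4: A_seq=1123 A_ack=7161 B_seq=7357 B_ack=1123

1123 7161 7357 1123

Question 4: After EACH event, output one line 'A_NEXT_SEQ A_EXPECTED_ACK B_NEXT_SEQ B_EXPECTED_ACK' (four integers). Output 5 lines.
1000 7028 7028 1000
1000 7161 7161 1000
1000 7161 7232 1000
1000 7161 7357 1000
1123 7161 7357 1123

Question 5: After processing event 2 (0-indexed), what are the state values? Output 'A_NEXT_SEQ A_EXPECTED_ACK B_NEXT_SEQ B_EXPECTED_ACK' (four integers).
After event 0: A_seq=1000 A_ack=7028 B_seq=7028 B_ack=1000
After event 1: A_seq=1000 A_ack=7161 B_seq=7161 B_ack=1000
After event 2: A_seq=1000 A_ack=7161 B_seq=7232 B_ack=1000

1000 7161 7232 1000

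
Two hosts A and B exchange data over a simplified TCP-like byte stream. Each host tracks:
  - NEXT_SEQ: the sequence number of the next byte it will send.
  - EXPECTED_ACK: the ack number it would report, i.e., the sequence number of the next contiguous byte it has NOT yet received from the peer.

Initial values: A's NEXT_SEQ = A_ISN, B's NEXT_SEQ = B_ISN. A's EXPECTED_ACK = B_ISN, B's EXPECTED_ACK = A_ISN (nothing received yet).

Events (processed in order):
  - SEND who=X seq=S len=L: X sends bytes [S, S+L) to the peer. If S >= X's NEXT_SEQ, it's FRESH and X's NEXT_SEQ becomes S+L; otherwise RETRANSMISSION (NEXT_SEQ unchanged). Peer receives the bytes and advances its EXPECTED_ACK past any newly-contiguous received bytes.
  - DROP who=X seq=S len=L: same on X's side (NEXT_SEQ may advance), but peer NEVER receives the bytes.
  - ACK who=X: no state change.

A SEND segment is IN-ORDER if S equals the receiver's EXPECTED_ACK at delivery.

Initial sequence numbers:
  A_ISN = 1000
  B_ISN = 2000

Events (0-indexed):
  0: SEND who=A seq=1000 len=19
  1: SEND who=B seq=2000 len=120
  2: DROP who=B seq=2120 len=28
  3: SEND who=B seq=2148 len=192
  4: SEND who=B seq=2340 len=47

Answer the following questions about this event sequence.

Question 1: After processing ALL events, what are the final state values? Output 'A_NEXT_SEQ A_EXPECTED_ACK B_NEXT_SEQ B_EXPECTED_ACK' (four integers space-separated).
Answer: 1019 2120 2387 1019

Derivation:
After event 0: A_seq=1019 A_ack=2000 B_seq=2000 B_ack=1019
After event 1: A_seq=1019 A_ack=2120 B_seq=2120 B_ack=1019
After event 2: A_seq=1019 A_ack=2120 B_seq=2148 B_ack=1019
After event 3: A_seq=1019 A_ack=2120 B_seq=2340 B_ack=1019
After event 4: A_seq=1019 A_ack=2120 B_seq=2387 B_ack=1019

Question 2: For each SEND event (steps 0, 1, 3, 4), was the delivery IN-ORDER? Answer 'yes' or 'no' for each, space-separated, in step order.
Step 0: SEND seq=1000 -> in-order
Step 1: SEND seq=2000 -> in-order
Step 3: SEND seq=2148 -> out-of-order
Step 4: SEND seq=2340 -> out-of-order

Answer: yes yes no no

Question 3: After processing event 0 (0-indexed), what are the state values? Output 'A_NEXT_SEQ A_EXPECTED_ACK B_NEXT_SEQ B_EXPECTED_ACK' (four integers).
After event 0: A_seq=1019 A_ack=2000 B_seq=2000 B_ack=1019

1019 2000 2000 1019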